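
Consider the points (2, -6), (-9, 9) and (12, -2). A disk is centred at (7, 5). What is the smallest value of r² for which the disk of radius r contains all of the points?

272

The required radius is the distance from (7, 5) to the farthest point.
Squared distances: 146, 272, 74.
Maximum is 272, attained at (-9, 9).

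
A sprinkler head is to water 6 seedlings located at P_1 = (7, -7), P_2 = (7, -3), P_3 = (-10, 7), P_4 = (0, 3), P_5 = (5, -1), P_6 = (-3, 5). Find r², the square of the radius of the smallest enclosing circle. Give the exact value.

121.25

The minimum enclosing circle of a finite set is fixed by two of the points (as a diameter) or three (as a circumcircle).
The farthest pair is P_1–P_3 with squared distance 485. The circle on this segment as diameter has centre (-1.5, 0) and r² = 485/4 = 121.25.
Check P_2: distance² to centre = 81.25 ≤ 121.25, so it lies inside.
All remaining points lie in this disk, and no smaller disk contains both endpoints, so this is the minimum enclosing circle.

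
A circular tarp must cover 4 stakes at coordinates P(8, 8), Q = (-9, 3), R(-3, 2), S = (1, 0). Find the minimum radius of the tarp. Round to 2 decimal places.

By Welzl's lemma the MEC is supported by two points (diametrically opposite) or three points (on a circumcircle).
The farthest pair is P–Q with squared distance 314. The circle on this segment as diameter has centre (-0.5, 5.5) and r² = 314/4 = 78.5.
Check R: distance² to centre = 18.5 ≤ 78.5, so it lies inside.
All remaining points lie in this disk, and no smaller disk contains both endpoints, so this is the minimum enclosing circle.
r = √(78.5) ≈ 8.86.

8.86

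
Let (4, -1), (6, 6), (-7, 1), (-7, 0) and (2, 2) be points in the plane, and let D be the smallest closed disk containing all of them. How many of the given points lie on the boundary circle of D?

A smallest enclosing disk is always determined by at most three of the input points on its boundary.
The farthest pair is (6, 6)–(-7, 0) with squared distance 205. The circle on this segment as diameter has centre (-0.5, 3) and r² = 205/4 = 51.25.
Check (4, -1): distance² to centre = 36.25 ≤ 51.25, so it lies inside.
All remaining points lie in this disk, and no smaller disk contains both endpoints, so this is the minimum enclosing circle.
The points at distance exactly r from the centre are (6, 6), (-7, 0) — 2 points.

2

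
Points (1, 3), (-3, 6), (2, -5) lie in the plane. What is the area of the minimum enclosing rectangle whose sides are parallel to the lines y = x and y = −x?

In coordinates u = x + y, v = x − y the rectangle is axis-aligned; the map (x,y)→(u,v) scales areas by 2.
u-values: 4, 3, -3; range = 4 − (-3) = 7.
v-values: -2, -9, 7; range = 7 − (-9) = 16.
Area = (7 × 16) / 2 = 56.

56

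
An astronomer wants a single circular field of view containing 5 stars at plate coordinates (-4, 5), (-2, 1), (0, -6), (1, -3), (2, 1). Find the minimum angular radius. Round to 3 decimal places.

5.852

By Welzl's lemma the MEC is supported by two points (diametrically opposite) or three points (on a circumcircle).
The farthest pair is (-4, 5)–(0, -6) with squared distance 137. The circle on this segment as diameter has centre (-2, -0.5) and r² = 137/4 = 34.25.
Check (-2, 1): distance² to centre = 2.25 ≤ 34.25, so it lies inside.
All remaining points lie in this disk, and no smaller disk contains both endpoints, so this is the minimum enclosing circle.
r = √(34.25) ≈ 5.852.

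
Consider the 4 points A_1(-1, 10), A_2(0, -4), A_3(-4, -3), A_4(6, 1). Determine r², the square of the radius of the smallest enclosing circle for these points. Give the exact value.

49.25

A smallest enclosing disk is always determined by at most three of the input points on its boundary.
The farthest pair is A_1–A_2 with squared distance 197. The circle on this segment as diameter has centre (-0.5, 3) and r² = 197/4 = 49.25.
Check A_3: distance² to centre = 48.25 ≤ 49.25, so it lies inside.
All remaining points lie in this disk, and no smaller disk contains both endpoints, so this is the minimum enclosing circle.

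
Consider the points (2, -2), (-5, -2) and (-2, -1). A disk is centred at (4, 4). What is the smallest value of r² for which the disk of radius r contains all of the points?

117

The required radius is the distance from (4, 4) to the farthest point.
Squared distances: 40, 117, 61.
Maximum is 117, attained at (-5, -2).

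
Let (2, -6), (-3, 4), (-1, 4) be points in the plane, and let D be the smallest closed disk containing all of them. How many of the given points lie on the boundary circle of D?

2

Call the three points A, B, C in the order given.
Side lengths²: AB² = 125, AC² = 109, BC² = 4.
Since AB² = 125 ≥ 109 + 4 = 113, the angle opposite AB is not acute, so the smallest enclosing circle has AB as diameter.
Centre = midpoint of AB = (-0.5, -1), r² = 125/4 = 31.25.
The points at distance exactly r from the centre are (2, -6), (-3, 4) — 2 points.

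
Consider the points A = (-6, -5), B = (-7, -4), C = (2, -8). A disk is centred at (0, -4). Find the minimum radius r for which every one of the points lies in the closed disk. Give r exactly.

7

The required radius is the distance from (0, -4) to the farthest point.
Squared distances: 37, 49, 20.
Maximum is 49, attained at B.
r = √49 = 7.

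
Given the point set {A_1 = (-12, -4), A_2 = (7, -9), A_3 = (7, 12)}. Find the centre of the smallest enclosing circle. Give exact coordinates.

Side lengths²: A_1A_2² = 386, A_1A_3² = 617, A_2A_3² = 441.
Since A_1A_3² = 617 < 441 + 386 = 827, the triangle is acute, so the smallest enclosing circle is the circumcircle.
Circumcentre = (-15/38, 1.5), r² = 119081/722.
Centre = (-15/38, 1.5).

(-15/38, 1.5)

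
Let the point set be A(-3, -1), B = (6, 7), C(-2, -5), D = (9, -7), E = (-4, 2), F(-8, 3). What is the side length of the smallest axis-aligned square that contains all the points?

17

The bounding box has width 17 and height 14.
An axis-aligned square enclosing the set must have side ≥ max(width, height).
So the minimum side is max(17, 14) = 17.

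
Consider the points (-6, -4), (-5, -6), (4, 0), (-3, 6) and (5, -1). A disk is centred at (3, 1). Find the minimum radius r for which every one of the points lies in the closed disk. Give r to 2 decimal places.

10.63

The required radius is the distance from (3, 1) to the farthest point.
Squared distances: 106, 113, 2, 61, 8.
Maximum is 113, attained at (-5, -6).
r = √113 ≈ 10.63.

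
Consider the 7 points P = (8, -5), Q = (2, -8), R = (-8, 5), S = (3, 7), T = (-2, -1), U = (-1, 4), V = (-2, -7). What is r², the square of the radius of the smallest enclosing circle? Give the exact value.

The farthest pair is P–R with squared distance 356. The circle on this segment as diameter has centre (0, 0) and r² = 356/4 = 89.
Check Q: distance² to centre = 68 ≤ 89, so it lies inside.
All remaining points lie in this disk, and no smaller disk contains both endpoints, so this is the minimum enclosing circle.

89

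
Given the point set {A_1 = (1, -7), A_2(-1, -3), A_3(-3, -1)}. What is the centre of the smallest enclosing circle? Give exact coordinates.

Side lengths²: A_1A_2² = 20, A_1A_3² = 52, A_2A_3² = 8.
Since A_1A_3² = 52 ≥ 20 + 8 = 28, the angle opposite A_1A_3 is not acute, so the smallest enclosing circle has A_1A_3 as diameter.
Centre = midpoint of A_1A_3 = (-1, -4), r² = 52/4 = 13.
Centre = (-1, -4).

(-1, -4)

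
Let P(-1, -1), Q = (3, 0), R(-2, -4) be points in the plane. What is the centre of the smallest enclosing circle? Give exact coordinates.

(0.5, -2)

Side lengths²: PQ² = 17, PR² = 10, QR² = 41.
Since QR² = 41 ≥ 17 + 10 = 27, the angle opposite QR is not acute, so the smallest enclosing circle has QR as diameter.
Centre = midpoint of QR = (0.5, -2), r² = 41/4 = 10.25.
Centre = (0.5, -2).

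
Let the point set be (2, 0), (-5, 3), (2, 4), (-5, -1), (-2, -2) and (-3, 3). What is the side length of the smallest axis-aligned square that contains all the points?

7

The bounding box has width 7 and height 6.
An axis-aligned square enclosing the set must have side ≥ max(width, height).
So the minimum side is max(7, 6) = 7.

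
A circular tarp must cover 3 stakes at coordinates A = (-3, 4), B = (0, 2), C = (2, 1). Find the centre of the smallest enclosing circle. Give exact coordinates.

Side lengths²: AB² = 13, AC² = 34, BC² = 5.
Since AC² = 34 ≥ 13 + 5 = 18, the angle opposite AC is not acute, so the smallest enclosing circle has AC as diameter.
Centre = midpoint of AC = (-0.5, 2.5), r² = 34/4 = 8.5.
Centre = (-0.5, 2.5).

(-0.5, 2.5)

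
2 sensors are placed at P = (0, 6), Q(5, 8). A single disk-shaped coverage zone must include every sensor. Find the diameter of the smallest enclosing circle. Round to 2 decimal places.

5.39

The smallest circle enclosing two points has them as diameter endpoints.
Centre = midpoint = (2.5, 7); r² = |PQ|²/4 = 29/4 = 7.25.
Diameter = 2r = 2√(7.25) ≈ 5.39.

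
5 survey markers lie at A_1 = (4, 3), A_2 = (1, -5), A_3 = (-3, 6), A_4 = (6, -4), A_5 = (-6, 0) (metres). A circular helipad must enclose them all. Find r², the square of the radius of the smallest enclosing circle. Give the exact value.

The minimum enclosing circle of a finite set is fixed by two of the points (as a diameter) or three (as a circumcircle).
The minimum enclosing circle is determined by three boundary points: A_3, A_4, A_5.
Their circumcentre is (11/14, 5/14) with r² = 4525/98.
The farthest remaining point A_2 is at distance² 2817/98 ≤ 4525/98.

4525/98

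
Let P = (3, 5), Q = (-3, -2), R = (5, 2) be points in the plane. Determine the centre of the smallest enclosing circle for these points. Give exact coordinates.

Side lengths²: PQ² = 85, PR² = 13, QR² = 80.
Since PQ² = 85 < 80 + 13 = 93, the triangle is acute, so the smallest enclosing circle is the circumcircle.
Circumcentre = (0.4375, 1.125), r² = 21.58203125.
Centre = (0.4375, 1.125).

(0.4375, 1.125)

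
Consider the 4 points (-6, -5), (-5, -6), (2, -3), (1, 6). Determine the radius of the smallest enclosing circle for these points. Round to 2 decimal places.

The minimum enclosing circle of a finite set is fixed by two of the points (as a diameter) or three (as a circumcircle).
The farthest pair is (-5, -6)–(1, 6) with squared distance 180. The circle on this segment as diameter has centre (-2, 0) and r² = 180/4 = 45.
Check (-6, -5): distance² to centre = 41 ≤ 45, so it lies inside.
All remaining points lie in this disk, and no smaller disk contains both endpoints, so this is the minimum enclosing circle.
r = √45 ≈ 6.71.

6.71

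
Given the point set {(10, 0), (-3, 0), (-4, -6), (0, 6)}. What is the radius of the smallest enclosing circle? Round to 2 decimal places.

7.80

The minimum enclosing circle of a finite set is fixed by two of the points (as a diameter) or three (as a circumcircle).
The minimum enclosing circle is determined by three boundary points: (10, 0), (-4, -6), (0, 6).
Their circumcentre is (7/3, -13/9) with r² = 4930/81.
The farthest remaining point (-3, 0) is at distance² 2473/81 ≤ 4930/81.
r = √(4930/81) ≈ 7.80.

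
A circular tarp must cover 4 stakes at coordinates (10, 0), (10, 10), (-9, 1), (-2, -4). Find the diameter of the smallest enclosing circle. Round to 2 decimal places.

21.05

The minimum enclosing circle is determined by three boundary points: (10, 0), (10, 10), (-9, 1).
Their circumcentre is (14/19, 5) with r² = 40001/361.
The farthest remaining point (-2, -4) is at distance² 31945/361 ≤ 40001/361.
Diameter = 2r = 2√(40001/361) ≈ 21.05.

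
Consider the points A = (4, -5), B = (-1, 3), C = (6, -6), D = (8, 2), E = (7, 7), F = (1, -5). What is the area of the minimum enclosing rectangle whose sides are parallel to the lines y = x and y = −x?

In coordinates u = x + y, v = x − y the rectangle is axis-aligned; the map (x,y)→(u,v) scales areas by 2.
u-values: -1, 2, 0, 10, 14, -4; range = 14 − (-4) = 18.
v-values: 9, -4, 12, 6, 0, 6; range = 12 − (-4) = 16.
Area = (18 × 16) / 2 = 144.

144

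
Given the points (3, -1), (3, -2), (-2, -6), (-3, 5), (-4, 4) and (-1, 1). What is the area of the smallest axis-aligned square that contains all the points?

The bounding box has width 7 and height 11.
An axis-aligned square enclosing the set must have side ≥ max(width, height).
So the minimum side is max(7, 11) = 11.
Area = 11² = 121.

121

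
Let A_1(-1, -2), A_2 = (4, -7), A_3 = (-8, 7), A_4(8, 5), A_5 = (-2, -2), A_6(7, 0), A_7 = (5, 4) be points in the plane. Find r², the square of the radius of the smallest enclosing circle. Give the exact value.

88.4

By Welzl's lemma the MEC is supported by two points (diametrically opposite) or three points (on a circumcircle).
The minimum enclosing circle is determined by three boundary points: A_2, A_3, A_4.
Their circumcentre is (-0.6, 1.2) with r² = 88.4.
The farthest remaining point A_6 is at distance² 59.2 ≤ 88.4.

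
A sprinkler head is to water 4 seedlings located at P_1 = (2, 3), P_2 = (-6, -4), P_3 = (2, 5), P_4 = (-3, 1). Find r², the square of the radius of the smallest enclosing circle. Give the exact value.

By Welzl's lemma the MEC is supported by two points (diametrically opposite) or three points (on a circumcircle).
The farthest pair is P_2–P_3 with squared distance 145. The circle on this segment as diameter has centre (-2, 0.5) and r² = 145/4 = 36.25.
Check P_1: distance² to centre = 22.25 ≤ 36.25, so it lies inside.
All remaining points lie in this disk, and no smaller disk contains both endpoints, so this is the minimum enclosing circle.

36.25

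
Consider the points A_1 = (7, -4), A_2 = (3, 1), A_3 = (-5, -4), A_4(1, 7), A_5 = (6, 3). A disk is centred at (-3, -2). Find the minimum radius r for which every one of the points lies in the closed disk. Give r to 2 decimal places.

10.30

The required radius is the distance from (-3, -2) to the farthest point.
Squared distances: 104, 45, 8, 97, 106.
Maximum is 106, attained at A_5.
r = √106 ≈ 10.30.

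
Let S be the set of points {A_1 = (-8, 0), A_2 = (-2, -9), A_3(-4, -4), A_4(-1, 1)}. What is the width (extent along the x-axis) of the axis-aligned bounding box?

max x = -1, min x = -8, so width = 7.

7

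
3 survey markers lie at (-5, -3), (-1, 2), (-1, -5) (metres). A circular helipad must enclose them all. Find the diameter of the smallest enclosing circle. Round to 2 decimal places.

Call the three points A, B, C in the order given.
Side lengths²: AB² = 41, AC² = 20, BC² = 49.
Since BC² = 49 < 41 + 20 = 61, the triangle is acute, so the smallest enclosing circle is the circumcircle.
Circumcentre = (-1.75, -1.5), r² = 12.8125.
Diameter = 2r = 2√(12.8125) ≈ 7.16.

7.16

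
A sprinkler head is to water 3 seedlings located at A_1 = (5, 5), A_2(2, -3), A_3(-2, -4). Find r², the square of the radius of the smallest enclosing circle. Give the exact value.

32.5

Side lengths²: A_1A_2² = 73, A_1A_3² = 130, A_2A_3² = 17.
Since A_1A_3² = 130 ≥ 73 + 17 = 90, the angle opposite A_1A_3 is not acute, so the smallest enclosing circle has A_1A_3 as diameter.
Centre = midpoint of A_1A_3 = (1.5, 0.5), r² = 130/4 = 32.5.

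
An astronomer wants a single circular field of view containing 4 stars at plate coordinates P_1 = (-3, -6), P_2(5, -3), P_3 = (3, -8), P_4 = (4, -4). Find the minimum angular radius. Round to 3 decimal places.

The farthest pair is P_1–P_2 with squared distance 73. The circle on this segment as diameter has centre (1, -4.5) and r² = 73/4 = 18.25.
Check P_3: distance² to centre = 16.25 ≤ 18.25, so it lies inside.
All remaining points lie in this disk, and no smaller disk contains both endpoints, so this is the minimum enclosing circle.
r = √(18.25) ≈ 4.272.

4.272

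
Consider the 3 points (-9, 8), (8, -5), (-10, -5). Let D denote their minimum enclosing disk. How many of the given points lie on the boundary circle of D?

Call the three points A, B, C in the order given.
Side lengths²: AB² = 458, AC² = 170, BC² = 324.
Since AB² = 458 < 324 + 170 = 494, the triangle is acute, so the smallest enclosing circle is the circumcircle.
Circumcentre = (-1, 11/13), r² = 19465/169.
The points at distance exactly r from the centre are (-9, 8), (8, -5), (-10, -5) — 3 points.

3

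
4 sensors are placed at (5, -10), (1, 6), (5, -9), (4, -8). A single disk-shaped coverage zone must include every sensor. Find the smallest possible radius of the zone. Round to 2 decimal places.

8.25

The minimum enclosing circle of a finite set is fixed by two of the points (as a diameter) or three (as a circumcircle).
The farthest pair is (5, -10)–(1, 6) with squared distance 272. The circle on this segment as diameter has centre (3, -2) and r² = 272/4 = 68.
Check (5, -9): distance² to centre = 53 ≤ 68, so it lies inside.
All remaining points lie in this disk, and no smaller disk contains both endpoints, so this is the minimum enclosing circle.
r = √68 ≈ 8.25.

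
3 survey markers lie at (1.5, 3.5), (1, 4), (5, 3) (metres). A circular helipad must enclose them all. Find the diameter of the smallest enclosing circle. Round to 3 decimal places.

Call the three points A, B, C in the order given.
Side lengths²: AB² = 0.5, AC² = 12.5, BC² = 17.
Since BC² = 17 ≥ 12.5 + 0.5 = 13, the angle opposite BC is not acute, so the smallest enclosing circle has BC as diameter.
Centre = midpoint of BC = (3, 3.5), r² = 17/4 = 4.25.
Diameter = 2r = 2√(4.25) ≈ 4.123.

4.123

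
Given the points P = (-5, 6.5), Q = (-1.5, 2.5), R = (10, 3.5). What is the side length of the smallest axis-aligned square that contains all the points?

15

The bounding box has width 15 and height 4.
An axis-aligned square enclosing the set must have side ≥ max(width, height).
So the minimum side is max(15, 4) = 15.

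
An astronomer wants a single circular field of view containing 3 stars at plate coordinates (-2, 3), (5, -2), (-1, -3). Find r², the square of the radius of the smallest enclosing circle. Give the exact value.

18.5

Call the three points A, B, C in the order given.
Side lengths²: AB² = 74, AC² = 37, BC² = 37.
Since AB² = 74 ≥ 37 + 37 = 74, the angle opposite AB is not acute, so the smallest enclosing circle has AB as diameter.
Centre = midpoint of AB = (1.5, 0.5), r² = 74/4 = 18.5.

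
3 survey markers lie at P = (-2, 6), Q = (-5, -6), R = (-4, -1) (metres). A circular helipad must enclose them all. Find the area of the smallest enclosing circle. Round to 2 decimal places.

Side lengths²: PQ² = 153, PR² = 53, QR² = 26.
Since PQ² = 153 ≥ 53 + 26 = 79, the angle opposite PQ is not acute, so the smallest enclosing circle has PQ as diameter.
Centre = midpoint of PQ = (-3.5, 0), r² = 153/4 = 38.25.
Area = π·r² = π·38.25 ≈ 120.17.

120.17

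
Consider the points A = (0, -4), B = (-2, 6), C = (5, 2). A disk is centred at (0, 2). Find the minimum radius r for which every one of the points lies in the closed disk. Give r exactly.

The required radius is the distance from (0, 2) to the farthest point.
Squared distances: 36, 20, 25.
Maximum is 36, attained at A.
r = √36 = 6.

6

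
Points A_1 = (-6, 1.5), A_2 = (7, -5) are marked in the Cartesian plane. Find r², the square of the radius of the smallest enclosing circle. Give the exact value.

The smallest circle enclosing two points has them as diameter endpoints.
Centre = midpoint = (0.5, -1.75); r² = |A_1A_2|²/4 = 211.25/4 = 52.8125.

52.8125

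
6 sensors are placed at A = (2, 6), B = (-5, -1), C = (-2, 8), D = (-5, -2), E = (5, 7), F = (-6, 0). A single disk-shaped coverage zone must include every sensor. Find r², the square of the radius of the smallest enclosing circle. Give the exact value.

The farthest pair is D–E with squared distance 181. The circle on this segment as diameter has centre (0, 2.5) and r² = 181/4 = 45.25.
Check A: distance² to centre = 16.25 ≤ 45.25, so it lies inside.
All remaining points lie in this disk, and no smaller disk contains both endpoints, so this is the minimum enclosing circle.

45.25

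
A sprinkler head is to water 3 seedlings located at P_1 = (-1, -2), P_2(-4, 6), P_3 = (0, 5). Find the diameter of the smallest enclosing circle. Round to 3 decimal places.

Side lengths²: P_1P_2² = 73, P_1P_3² = 50, P_2P_3² = 17.
Since P_1P_2² = 73 ≥ 50 + 17 = 67, the angle opposite P_1P_2 is not acute, so the smallest enclosing circle has P_1P_2 as diameter.
Centre = midpoint of P_1P_2 = (-2.5, 2), r² = 73/4 = 18.25.
Diameter = 2r = 2√(18.25) ≈ 8.544.

8.544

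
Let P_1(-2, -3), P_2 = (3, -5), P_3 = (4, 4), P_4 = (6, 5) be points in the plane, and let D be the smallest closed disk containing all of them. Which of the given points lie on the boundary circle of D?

By Welzl's lemma the MEC is supported by two points (diametrically opposite) or three points (on a circumcircle).
The minimum enclosing circle is determined by three boundary points: P_1, P_2, P_4.
Their circumcentre is (33/14, 9/14) with r² = 3161/98.
The farthest remaining point P_3 is at distance² 1369/98 ≤ 3161/98.
The points at distance exactly r from the centre are P_1, P_2, P_4 — 3 points.

P_1, P_2, P_4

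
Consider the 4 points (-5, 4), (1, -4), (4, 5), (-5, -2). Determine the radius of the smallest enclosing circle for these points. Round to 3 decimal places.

5.701

A smallest enclosing disk is always determined by at most three of the input points on its boundary.
The farthest pair is (4, 5)–(-5, -2) with squared distance 130. The circle on this segment as diameter has centre (-0.5, 1.5) and r² = 130/4 = 32.5.
Check (-5, 4): distance² to centre = 26.5 ≤ 32.5, so it lies inside.
All remaining points lie in this disk, and no smaller disk contains both endpoints, so this is the minimum enclosing circle.
r = √(32.5) ≈ 5.701.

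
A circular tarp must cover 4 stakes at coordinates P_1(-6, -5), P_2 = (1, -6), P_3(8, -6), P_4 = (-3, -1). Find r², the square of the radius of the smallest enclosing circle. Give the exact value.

By Welzl's lemma the MEC is supported by two points (diametrically opposite) or three points (on a circumcircle).
The farthest pair is P_1–P_3 with squared distance 197. The circle on this segment as diameter has centre (1, -5.5) and r² = 197/4 = 49.25.
Check P_2: distance² to centre = 0.25 ≤ 49.25, so it lies inside.
All remaining points lie in this disk, and no smaller disk contains both endpoints, so this is the minimum enclosing circle.

49.25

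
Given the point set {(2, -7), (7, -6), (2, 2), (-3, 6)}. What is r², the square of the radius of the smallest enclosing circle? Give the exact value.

By Welzl's lemma the MEC is supported by two points (diametrically opposite) or three points (on a circumcircle).
The farthest pair is (7, -6)–(-3, 6) with squared distance 244. The circle on this segment as diameter has centre (2, 0) and r² = 244/4 = 61.
Check (2, -7): distance² to centre = 49 ≤ 61, so it lies inside.
All remaining points lie in this disk, and no smaller disk contains both endpoints, so this is the minimum enclosing circle.

61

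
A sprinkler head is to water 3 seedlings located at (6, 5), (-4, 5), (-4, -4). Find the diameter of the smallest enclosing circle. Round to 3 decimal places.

Call the three points A, B, C in the order given.
Side lengths²: AB² = 100, AC² = 181, BC² = 81.
Since AC² = 181 ≥ 100 + 81 = 181, the angle opposite AC is not acute, so the smallest enclosing circle has AC as diameter.
Centre = midpoint of AC = (1, 0.5), r² = 181/4 = 45.25.
Diameter = 2r = 2√(45.25) ≈ 13.454.

13.454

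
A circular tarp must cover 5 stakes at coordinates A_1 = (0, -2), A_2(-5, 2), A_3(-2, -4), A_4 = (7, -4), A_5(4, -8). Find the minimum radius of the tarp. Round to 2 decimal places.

6.84

The minimum enclosing circle of a finite set is fixed by two of the points (as a diameter) or three (as a circumcircle).
The minimum enclosing circle is determined by three boundary points: A_2, A_4, A_5.
Their circumcentre is (9/22, -24/11) with r² = 22625/484.
The farthest remaining point A_3 is at distance² 4409/484 ≤ 22625/484.
r = √(22625/484) ≈ 6.84.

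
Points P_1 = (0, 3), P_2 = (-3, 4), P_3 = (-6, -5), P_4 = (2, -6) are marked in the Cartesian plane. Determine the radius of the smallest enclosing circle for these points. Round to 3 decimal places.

The minimum enclosing circle is determined by three boundary points: P_2, P_3, P_4.
Their circumcentre is (-1.5, -1.5) with r² = 32.5.
The farthest remaining point P_1 is at distance² 22.5 ≤ 32.5.
r = √(32.5) ≈ 5.701.

5.701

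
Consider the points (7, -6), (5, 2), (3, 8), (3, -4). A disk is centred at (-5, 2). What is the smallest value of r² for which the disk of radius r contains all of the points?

208

The required radius is the distance from (-5, 2) to the farthest point.
Squared distances: 208, 100, 100, 100.
Maximum is 208, attained at (7, -6).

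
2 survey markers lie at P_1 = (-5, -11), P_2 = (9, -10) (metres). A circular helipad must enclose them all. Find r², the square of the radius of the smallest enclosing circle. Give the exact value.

The smallest circle enclosing two points has them as diameter endpoints.
Centre = midpoint = (2, -10.5); r² = |P_1P_2|²/4 = 197/4 = 49.25.

49.25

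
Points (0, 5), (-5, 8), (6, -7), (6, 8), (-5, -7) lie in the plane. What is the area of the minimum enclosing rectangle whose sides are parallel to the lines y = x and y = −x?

338

In coordinates u = x + y, v = x − y the rectangle is axis-aligned; the map (x,y)→(u,v) scales areas by 2.
u-values: 5, 3, -1, 14, -12; range = 14 − (-12) = 26.
v-values: -5, -13, 13, -2, 2; range = 13 − (-13) = 26.
Area = (26 × 26) / 2 = 338.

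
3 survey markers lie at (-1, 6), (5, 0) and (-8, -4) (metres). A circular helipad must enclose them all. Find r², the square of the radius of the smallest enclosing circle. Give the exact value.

27565/578

Call the three points A, B, C in the order given.
Side lengths²: AB² = 72, AC² = 149, BC² = 185.
Since BC² = 185 < 149 + 72 = 221, the triangle is acute, so the smallest enclosing circle is the circumcircle.
Circumcentre = (-63/34, -29/34), r² = 27565/578.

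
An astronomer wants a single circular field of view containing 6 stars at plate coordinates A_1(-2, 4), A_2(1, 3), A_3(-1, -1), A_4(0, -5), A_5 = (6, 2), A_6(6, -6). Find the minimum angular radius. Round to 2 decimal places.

The minimum enclosing circle of a finite set is fixed by two of the points (as a diameter) or three (as a circumcircle).
The farthest pair is A_1–A_6 with squared distance 164. The circle on this segment as diameter has centre (2, -1) and r² = 164/4 = 41.
Check A_2: distance² to centre = 17 ≤ 41, so it lies inside.
All remaining points lie in this disk, and no smaller disk contains both endpoints, so this is the minimum enclosing circle.
r = √41 ≈ 6.40.

6.40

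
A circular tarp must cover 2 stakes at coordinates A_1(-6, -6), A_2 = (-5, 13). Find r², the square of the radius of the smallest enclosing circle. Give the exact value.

The smallest circle enclosing two points has them as diameter endpoints.
Centre = midpoint = (-5.5, 3.5); r² = |A_1A_2|²/4 = 362/4 = 90.5.

90.5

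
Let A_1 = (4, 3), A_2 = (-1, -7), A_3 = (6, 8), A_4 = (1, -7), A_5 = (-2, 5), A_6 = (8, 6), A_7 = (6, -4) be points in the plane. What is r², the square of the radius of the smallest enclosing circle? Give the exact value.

68.5

By Welzl's lemma the MEC is supported by two points (diametrically opposite) or three points (on a circumcircle).
The farthest pair is A_2–A_3 with squared distance 274. The circle on this segment as diameter has centre (2.5, 0.5) and r² = 274/4 = 68.5.
Check A_1: distance² to centre = 8.5 ≤ 68.5, so it lies inside.
All remaining points lie in this disk, and no smaller disk contains both endpoints, so this is the minimum enclosing circle.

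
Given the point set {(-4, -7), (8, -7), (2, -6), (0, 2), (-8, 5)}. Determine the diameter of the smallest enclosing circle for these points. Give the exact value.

20

The farthest pair is (8, -7)–(-8, 5) with squared distance 400. The circle on this segment as diameter has centre (0, -1) and r² = 400/4 = 100.
Check (-4, -7): distance² to centre = 52 ≤ 100, so it lies inside.
All remaining points lie in this disk, and no smaller disk contains both endpoints, so this is the minimum enclosing circle.
Diameter = 2r = 2√100 = 20.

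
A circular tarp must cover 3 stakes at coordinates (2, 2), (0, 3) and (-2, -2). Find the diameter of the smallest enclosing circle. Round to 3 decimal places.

Call the three points A, B, C in the order given.
Side lengths²: AB² = 5, AC² = 32, BC² = 29.
Since AC² = 32 < 29 + 5 = 34, the triangle is acute, so the smallest enclosing circle is the circumcircle.
Circumcentre = (-1/6, 1/6), r² = 145/18.
Diameter = 2r = 2√(145/18) ≈ 5.676.

5.676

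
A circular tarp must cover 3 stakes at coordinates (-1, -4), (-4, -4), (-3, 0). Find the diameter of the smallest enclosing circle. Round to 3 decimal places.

Call the three points A, B, C in the order given.
Side lengths²: AB² = 9, AC² = 20, BC² = 17.
Since AC² = 20 < 17 + 9 = 26, the triangle is acute, so the smallest enclosing circle is the circumcircle.
Circumcentre = (-2.5, -2.25), r² = 5.3125.
Diameter = 2r = 2√(5.3125) ≈ 4.610.

4.610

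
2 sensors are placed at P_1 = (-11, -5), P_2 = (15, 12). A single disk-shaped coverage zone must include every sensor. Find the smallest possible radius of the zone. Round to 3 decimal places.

The smallest circle enclosing two points has them as diameter endpoints.
Centre = midpoint = (2, 3.5); r² = |P_1P_2|²/4 = 965/4 = 241.25.
r = √(241.25) ≈ 15.532.

15.532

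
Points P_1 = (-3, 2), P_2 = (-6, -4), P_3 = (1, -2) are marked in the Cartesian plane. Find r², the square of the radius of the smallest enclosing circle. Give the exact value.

265/18

Side lengths²: P_1P_2² = 45, P_1P_3² = 32, P_2P_3² = 53.
Since P_2P_3² = 53 < 45 + 32 = 77, the triangle is acute, so the smallest enclosing circle is the circumcircle.
Circumcentre = (-17/6, -11/6), r² = 265/18.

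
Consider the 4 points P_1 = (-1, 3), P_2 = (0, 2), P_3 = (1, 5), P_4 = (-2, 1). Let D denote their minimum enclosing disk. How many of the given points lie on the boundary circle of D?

2

A smallest enclosing disk is always determined by at most three of the input points on its boundary.
The farthest pair is P_3–P_4 with squared distance 25. The circle on this segment as diameter has centre (-0.5, 3) and r² = 25/4 = 6.25.
Check P_1: distance² to centre = 0.25 ≤ 6.25, so it lies inside.
All remaining points lie in this disk, and no smaller disk contains both endpoints, so this is the minimum enclosing circle.
The points at distance exactly r from the centre are P_3, P_4 — 2 points.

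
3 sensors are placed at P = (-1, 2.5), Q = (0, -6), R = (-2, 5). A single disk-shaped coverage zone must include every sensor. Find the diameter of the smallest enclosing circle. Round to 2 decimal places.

Side lengths²: PQ² = 73.25, PR² = 7.25, QR² = 125.
Since QR² = 125 ≥ 73.25 + 7.25 = 80.5, the angle opposite QR is not acute, so the smallest enclosing circle has QR as diameter.
Centre = midpoint of QR = (-1, -0.5), r² = 125/4 = 31.25.
Diameter = 2r = 2√(31.25) ≈ 11.18.

11.18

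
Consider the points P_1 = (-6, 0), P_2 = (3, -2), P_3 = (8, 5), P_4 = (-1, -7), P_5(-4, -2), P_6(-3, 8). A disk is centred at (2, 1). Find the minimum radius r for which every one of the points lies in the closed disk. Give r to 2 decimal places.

8.60

The required radius is the distance from (2, 1) to the farthest point.
Squared distances: 65, 10, 52, 73, 45, 74.
Maximum is 74, attained at P_6.
r = √74 ≈ 8.60.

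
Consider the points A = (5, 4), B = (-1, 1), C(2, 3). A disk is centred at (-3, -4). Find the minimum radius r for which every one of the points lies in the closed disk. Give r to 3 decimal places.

11.314

The required radius is the distance from (-3, -4) to the farthest point.
Squared distances: 128, 29, 74.
Maximum is 128, attained at A.
r = √128 ≈ 11.314.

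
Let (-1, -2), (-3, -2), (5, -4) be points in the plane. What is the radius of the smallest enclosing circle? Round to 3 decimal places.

4.123

Call the three points A, B, C in the order given.
Side lengths²: AB² = 4, AC² = 40, BC² = 68.
Since BC² = 68 ≥ 40 + 4 = 44, the angle opposite BC is not acute, so the smallest enclosing circle has BC as diameter.
Centre = midpoint of BC = (1, -3), r² = 68/4 = 17.
r = √17 ≈ 4.123.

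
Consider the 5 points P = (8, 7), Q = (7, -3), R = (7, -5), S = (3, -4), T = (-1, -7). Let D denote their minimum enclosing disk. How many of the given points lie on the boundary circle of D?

2

The minimum enclosing circle of a finite set is fixed by two of the points (as a diameter) or three (as a circumcircle).
The farthest pair is P–T with squared distance 277. The circle on this segment as diameter has centre (3.5, 0) and r² = 277/4 = 69.25.
Check Q: distance² to centre = 21.25 ≤ 69.25, so it lies inside.
All remaining points lie in this disk, and no smaller disk contains both endpoints, so this is the minimum enclosing circle.
The points at distance exactly r from the centre are P, T — 2 points.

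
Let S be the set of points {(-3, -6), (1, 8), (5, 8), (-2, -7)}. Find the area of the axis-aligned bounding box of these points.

x ranges over [-3, 5], width 8.
y ranges over [-7, 8], height 15.
Area = 8 × 15 = 120.

120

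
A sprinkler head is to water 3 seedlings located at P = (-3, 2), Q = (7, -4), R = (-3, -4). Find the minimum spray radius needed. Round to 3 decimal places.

Side lengths²: PQ² = 136, PR² = 36, QR² = 100.
Since PQ² = 136 ≥ 100 + 36 = 136, the angle opposite PQ is not acute, so the smallest enclosing circle has PQ as diameter.
Centre = midpoint of PQ = (2, -1), r² = 136/4 = 34.
r = √34 ≈ 5.831.

5.831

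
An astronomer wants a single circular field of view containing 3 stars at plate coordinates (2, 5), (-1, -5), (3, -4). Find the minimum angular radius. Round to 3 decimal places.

Call the three points A, B, C in the order given.
Side lengths²: AB² = 109, AC² = 82, BC² = 17.
Since AB² = 109 ≥ 82 + 17 = 99, the angle opposite AB is not acute, so the smallest enclosing circle has AB as diameter.
Centre = midpoint of AB = (0.5, 0), r² = 109/4 = 27.25.
r = √(27.25) ≈ 5.220.

5.220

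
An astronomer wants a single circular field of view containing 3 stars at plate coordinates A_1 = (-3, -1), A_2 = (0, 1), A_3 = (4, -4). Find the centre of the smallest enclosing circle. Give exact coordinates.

(0.5, -2.5)

Side lengths²: A_1A_2² = 13, A_1A_3² = 58, A_2A_3² = 41.
Since A_1A_3² = 58 ≥ 41 + 13 = 54, the angle opposite A_1A_3 is not acute, so the smallest enclosing circle has A_1A_3 as diameter.
Centre = midpoint of A_1A_3 = (0.5, -2.5), r² = 58/4 = 14.5.
Centre = (0.5, -2.5).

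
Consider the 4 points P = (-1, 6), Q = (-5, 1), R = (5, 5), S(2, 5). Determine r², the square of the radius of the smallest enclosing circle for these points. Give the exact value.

29

The minimum enclosing circle of a finite set is fixed by two of the points (as a diameter) or three (as a circumcircle).
The farthest pair is Q–R with squared distance 116. The circle on this segment as diameter has centre (0, 3) and r² = 116/4 = 29.
Check P: distance² to centre = 10 ≤ 29, so it lies inside.
All remaining points lie in this disk, and no smaller disk contains both endpoints, so this is the minimum enclosing circle.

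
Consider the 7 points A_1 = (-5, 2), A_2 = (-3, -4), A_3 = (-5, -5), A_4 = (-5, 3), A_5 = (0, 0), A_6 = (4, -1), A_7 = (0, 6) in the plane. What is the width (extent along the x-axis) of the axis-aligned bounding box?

max x = 4, min x = -5, so width = 9.

9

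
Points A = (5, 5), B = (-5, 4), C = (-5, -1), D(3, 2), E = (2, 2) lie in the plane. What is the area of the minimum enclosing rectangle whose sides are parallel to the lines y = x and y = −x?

In coordinates u = x + y, v = x − y the rectangle is axis-aligned; the map (x,y)→(u,v) scales areas by 2.
u-values: 10, -1, -6, 5, 4; range = 10 − (-6) = 16.
v-values: 0, -9, -4, 1, 0; range = 1 − (-9) = 10.
Area = (16 × 10) / 2 = 80.

80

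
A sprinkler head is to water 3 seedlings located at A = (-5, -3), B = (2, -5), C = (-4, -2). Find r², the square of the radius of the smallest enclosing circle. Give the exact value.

Side lengths²: AB² = 53, AC² = 2, BC² = 45.
Since AB² = 53 ≥ 45 + 2 = 47, the angle opposite AB is not acute, so the smallest enclosing circle has AB as diameter.
Centre = midpoint of AB = (-1.5, -4), r² = 53/4 = 13.25.

13.25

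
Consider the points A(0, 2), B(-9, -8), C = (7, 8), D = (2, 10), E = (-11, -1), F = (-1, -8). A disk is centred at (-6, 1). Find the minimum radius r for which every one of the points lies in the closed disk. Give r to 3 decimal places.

14.765

The required radius is the distance from (-6, 1) to the farthest point.
Squared distances: 37, 90, 218, 145, 29, 106.
Maximum is 218, attained at C.
r = √218 ≈ 14.765.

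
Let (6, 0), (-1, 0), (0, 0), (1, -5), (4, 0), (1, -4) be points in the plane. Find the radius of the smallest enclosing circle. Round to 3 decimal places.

The minimum enclosing circle of a finite set is fixed by two of the points (as a diameter) or three (as a circumcircle).
The minimum enclosing circle is determined by three boundary points: (6, 0), (-1, 0), (1, -5).
Their circumcentre is (2.5, -1.5) with r² = 14.5.
The farthest remaining point (0, 0) is at distance² 8.5 ≤ 14.5.
r = √(14.5) ≈ 3.808.

3.808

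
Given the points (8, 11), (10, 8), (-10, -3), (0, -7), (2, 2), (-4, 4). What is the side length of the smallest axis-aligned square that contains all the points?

20

The bounding box has width 20 and height 18.
An axis-aligned square enclosing the set must have side ≥ max(width, height).
So the minimum side is max(20, 18) = 20.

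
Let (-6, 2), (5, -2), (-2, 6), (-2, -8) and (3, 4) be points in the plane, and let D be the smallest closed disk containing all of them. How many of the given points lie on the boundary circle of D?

By Welzl's lemma the MEC is supported by two points (diametrically opposite) or three points (on a circumcircle).
The minimum enclosing circle is determined by three boundary points: (-2, 6), (-2, -8), (3, 4).
Their circumcentre is (-1.9, -1) with r² = 49.01.
The farthest remaining point (5, -2) is at distance² 48.61 ≤ 49.01.
The points at distance exactly r from the centre are (-2, 6), (-2, -8), (3, 4) — 3 points.

3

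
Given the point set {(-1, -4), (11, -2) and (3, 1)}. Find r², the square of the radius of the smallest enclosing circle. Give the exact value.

37

Call the three points A, B, C in the order given.
Side lengths²: AB² = 148, AC² = 41, BC² = 73.
Since AB² = 148 ≥ 73 + 41 = 114, the angle opposite AB is not acute, so the smallest enclosing circle has AB as diameter.
Centre = midpoint of AB = (5, -3), r² = 148/4 = 37.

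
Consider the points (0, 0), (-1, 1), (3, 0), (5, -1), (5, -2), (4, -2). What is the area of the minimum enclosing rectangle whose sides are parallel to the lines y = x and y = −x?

In coordinates u = x + y, v = x − y the rectangle is axis-aligned; the map (x,y)→(u,v) scales areas by 2.
u-values: 0, 0, 3, 4, 3, 2; range = 4 − 0 = 4.
v-values: 0, -2, 3, 6, 7, 6; range = 7 − (-2) = 9.
Area = (4 × 9) / 2 = 18.

18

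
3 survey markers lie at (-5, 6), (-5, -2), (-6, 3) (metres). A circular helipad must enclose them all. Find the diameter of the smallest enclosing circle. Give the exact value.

Call the three points A, B, C in the order given.
Side lengths²: AB² = 64, AC² = 10, BC² = 26.
Since AB² = 64 ≥ 26 + 10 = 36, the angle opposite AB is not acute, so the smallest enclosing circle has AB as diameter.
Centre = midpoint of AB = (-5, 2), r² = 64/4 = 16.
Diameter = 2r = 2√16 = 8.

8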